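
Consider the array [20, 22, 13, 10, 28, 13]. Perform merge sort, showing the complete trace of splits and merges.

Merge sort trace:

Split: [20, 22, 13, 10, 28, 13] -> [20, 22, 13] and [10, 28, 13]
  Split: [20, 22, 13] -> [20] and [22, 13]
    Split: [22, 13] -> [22] and [13]
    Merge: [22] + [13] -> [13, 22]
  Merge: [20] + [13, 22] -> [13, 20, 22]
  Split: [10, 28, 13] -> [10] and [28, 13]
    Split: [28, 13] -> [28] and [13]
    Merge: [28] + [13] -> [13, 28]
  Merge: [10] + [13, 28] -> [10, 13, 28]
Merge: [13, 20, 22] + [10, 13, 28] -> [10, 13, 13, 20, 22, 28]

Final sorted array: [10, 13, 13, 20, 22, 28]

The merge sort proceeds by recursively splitting the array and merging sorted halves.
After all merges, the sorted array is [10, 13, 13, 20, 22, 28].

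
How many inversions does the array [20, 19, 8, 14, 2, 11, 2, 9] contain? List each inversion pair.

Finding inversions in [20, 19, 8, 14, 2, 11, 2, 9]:

(0, 1): arr[0]=20 > arr[1]=19
(0, 2): arr[0]=20 > arr[2]=8
(0, 3): arr[0]=20 > arr[3]=14
(0, 4): arr[0]=20 > arr[4]=2
(0, 5): arr[0]=20 > arr[5]=11
(0, 6): arr[0]=20 > arr[6]=2
(0, 7): arr[0]=20 > arr[7]=9
(1, 2): arr[1]=19 > arr[2]=8
(1, 3): arr[1]=19 > arr[3]=14
(1, 4): arr[1]=19 > arr[4]=2
(1, 5): arr[1]=19 > arr[5]=11
(1, 6): arr[1]=19 > arr[6]=2
(1, 7): arr[1]=19 > arr[7]=9
(2, 4): arr[2]=8 > arr[4]=2
(2, 6): arr[2]=8 > arr[6]=2
(3, 4): arr[3]=14 > arr[4]=2
(3, 5): arr[3]=14 > arr[5]=11
(3, 6): arr[3]=14 > arr[6]=2
(3, 7): arr[3]=14 > arr[7]=9
(5, 6): arr[5]=11 > arr[6]=2
(5, 7): arr[5]=11 > arr[7]=9

Total inversions: 21

The array has 21 inversion(s): (0,1), (0,2), (0,3), (0,4), (0,5), (0,6), (0,7), (1,2), (1,3), (1,4), (1,5), (1,6), (1,7), (2,4), (2,6), (3,4), (3,5), (3,6), (3,7), (5,6), (5,7). Each pair (i,j) satisfies i < j and arr[i] > arr[j].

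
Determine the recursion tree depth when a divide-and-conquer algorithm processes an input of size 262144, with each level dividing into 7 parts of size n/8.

For divide and conquer with division factor 8:

Problem sizes at each level:
Level 0: 262144
Level 1: 32768
Level 2: 4096
Level 3: 512
Level 4: 64
Level 5: 8
Level 6: 1

The root is level 0 and the size-1 base case is level 6 (the tree spans levels 0 through 6, i.e. 7 levels counting the root), so the depth is the number of divisions: log_8(262144) = 6

The recursion tree depth is log_8(262144) = 6. At each level, the problem size is divided by 8, so it takes 6 divisions to reduce to a base case of size 1. The algorithm makes 7 recursive calls at each level.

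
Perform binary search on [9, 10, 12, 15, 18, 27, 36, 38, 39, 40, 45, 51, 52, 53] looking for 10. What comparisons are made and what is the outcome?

Binary search for 10 in [9, 10, 12, 15, 18, 27, 36, 38, 39, 40, 45, 51, 52, 53]:

lo=0, hi=13, mid=6, arr[mid]=36 -> 36 > 10, search left half
lo=0, hi=5, mid=2, arr[mid]=12 -> 12 > 10, search left half
lo=0, hi=1, mid=0, arr[mid]=9 -> 9 < 10, search right half
lo=1, hi=1, mid=1, arr[mid]=10 -> Found target at index 1!

Binary search finds 10 at index 1 after 4 comparisons. The search repeatedly halves the search space by comparing with the middle element.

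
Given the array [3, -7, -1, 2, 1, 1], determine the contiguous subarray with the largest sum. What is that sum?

Using Kadane's algorithm on [3, -7, -1, 2, 1, 1]:

Scanning through the array:
Position 1 (value -7): max_ending_here = -4, max_so_far = 3
Position 2 (value -1): max_ending_here = -1, max_so_far = 3
Position 3 (value 2): max_ending_here = 2, max_so_far = 3
Position 4 (value 1): max_ending_here = 3, max_so_far = 3
Position 5 (value 1): max_ending_here = 4, max_so_far = 4

Maximum subarray: [2, 1, 1]
Maximum sum: 4

The maximum subarray is [2, 1, 1] with sum 4. This subarray runs from index 3 to index 5.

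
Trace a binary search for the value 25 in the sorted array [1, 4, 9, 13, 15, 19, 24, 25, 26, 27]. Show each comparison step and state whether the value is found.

Binary search for 25 in [1, 4, 9, 13, 15, 19, 24, 25, 26, 27]:

lo=0, hi=9, mid=4, arr[mid]=15 -> 15 < 25, search right half
lo=5, hi=9, mid=7, arr[mid]=25 -> Found target at index 7!

Binary search finds 25 at index 7 after 2 comparisons. The search repeatedly halves the search space by comparing with the middle element.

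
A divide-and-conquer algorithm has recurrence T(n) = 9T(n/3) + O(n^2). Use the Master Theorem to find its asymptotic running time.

Master Theorem for T(n) = 9T(n/3) + O(n^2):

a = 9, b = 3, c = 2
log_b(a) = log_3(9) = 2.0000

Case 2: c = 2 = log_3(9) = 2.0000
T(n) = O(n^2 log n) = O(n^2 log n)

For T(n) = 9T(n/3) + O(n^2): log_3(9) = 2.0000. This is Case 2 of the Master Theorem (c = log_b(a), equal work at all levels), giving O(n^2 log n).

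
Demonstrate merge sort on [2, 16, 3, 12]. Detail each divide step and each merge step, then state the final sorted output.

Merge sort trace:

Split: [2, 16, 3, 12] -> [2, 16] and [3, 12]
  Split: [2, 16] -> [2] and [16]
  Merge: [2] + [16] -> [2, 16]
  Split: [3, 12] -> [3] and [12]
  Merge: [3] + [12] -> [3, 12]
Merge: [2, 16] + [3, 12] -> [2, 3, 12, 16]

Final sorted array: [2, 3, 12, 16]

The merge sort proceeds by recursively splitting the array and merging sorted halves.
After all merges, the sorted array is [2, 3, 12, 16].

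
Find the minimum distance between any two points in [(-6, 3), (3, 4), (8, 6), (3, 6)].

Computing all pairwise distances among 4 points:

d((-6, 3), (3, 4)) = 9.0554
d((-6, 3), (8, 6)) = 14.3178
d((-6, 3), (3, 6)) = 9.4868
d((3, 4), (8, 6)) = 5.3852
d((3, 4), (3, 6)) = 2.0 <-- minimum
d((8, 6), (3, 6)) = 5.0

Closest pair: (3, 4) and (3, 6) with distance 2.0

The closest pair is (3, 4) and (3, 6) with Euclidean distance 2.0. For 4 points, brute-force pairwise comparison is shown above. For large n, the divide-and-conquer algorithm (sort by x, recurse on halves, check the dividing strip) achieves O(n log n).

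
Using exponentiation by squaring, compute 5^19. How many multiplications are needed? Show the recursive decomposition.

Computing 5^19 by squaring (build up from 5^1; each line after the first costs one multiplication):

5^1 = 5
5^2 = (5^1)^2 = 5^2 = 25
5^4 = (5^2)^2 = 25^2 = 625
5^8 = (5^4)^2 = 625^2 = 390625
5^9 = 5 * 5^8 = 5 * 390625 = 1953125
5^18 = (5^9)^2 = 1953125^2 = 3814697265625
5^19 = 5 * 5^18 = 5 * 3814697265625 = 19073486328125

Result: 19073486328125
Multiplications needed: 6 (6 lines after 5^1)

5^19 = 19073486328125. Using exponentiation by squaring, this requires 6 multiplications. The key idea: if the exponent is even, square the half-power; if odd, multiply by the base once.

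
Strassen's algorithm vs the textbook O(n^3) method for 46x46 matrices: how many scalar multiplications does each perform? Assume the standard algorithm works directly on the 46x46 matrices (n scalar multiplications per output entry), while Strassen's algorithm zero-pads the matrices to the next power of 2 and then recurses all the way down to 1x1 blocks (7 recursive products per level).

Matrix multiplication for 46x46 matrices:

Strassen's algorithm requires power-of-2 dimensions. Pad 46x46 to 64x64 (next power of 2).

Standard algorithm: 46^3 = 97336 multiplications
Strassen's algorithm: 7^(log2(64)) = 7^6 = 117649 multiplications
Difference: 97336 - 117649 = -20313 (Strassen uses MORE here due to padding overhead — for small or just-over-power-of-2 n, padding can outweigh the per-level savings)

Standard: 97336 multiplications (46^3). Strassen: 117649 multiplications (7^6, after padding to 64x64). Strassen reduces 8 recursive multiplications to 7 at each level.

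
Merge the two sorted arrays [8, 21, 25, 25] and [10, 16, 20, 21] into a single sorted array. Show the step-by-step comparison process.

Merging process:

Compare 8 vs 10: take 8 from left. Merged: [8]
Compare 21 vs 10: take 10 from right. Merged: [8, 10]
Compare 21 vs 16: take 16 from right. Merged: [8, 10, 16]
Compare 21 vs 20: take 20 from right. Merged: [8, 10, 16, 20]
Compare 21 vs 21: take 21 from left. Merged: [8, 10, 16, 20, 21]
Compare 25 vs 21: take 21 from right. Merged: [8, 10, 16, 20, 21, 21]
Append remaining from left: [25, 25]. Merged: [8, 10, 16, 20, 21, 21, 25, 25]

Final merged array: [8, 10, 16, 20, 21, 21, 25, 25]
Total comparisons: 6

The merged array is [8, 10, 16, 20, 21, 21, 25, 25], requiring 6 comparisons. The merge step runs in O(n) time where n is the total number of elements.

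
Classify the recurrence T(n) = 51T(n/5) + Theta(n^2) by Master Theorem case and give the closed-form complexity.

Master Theorem for T(n) = 51T(n/5) + O(n^2):

a = 51, b = 5, c = 2
log_b(a) = log_5(51) = 2.4430

Case 1: c = 2 < log_5(51) = 2.4430
T(n) = O(n^(log_5 51))

For T(n) = 51T(n/5) + O(n^2): log_5(51) = 2.4430. This is Case 1 of the Master Theorem (c < log_b(a), work dominated by leaves), giving O(n^(log_5 51)).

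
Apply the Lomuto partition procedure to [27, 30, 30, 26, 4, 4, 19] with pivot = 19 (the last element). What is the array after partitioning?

Lomuto partition with pivot = 19:

Initial array: [27, 30, 30, 26, 4, 4, 19]

arr[0]=27 > 19: no swap
arr[1]=30 > 19: no swap
arr[2]=30 > 19: no swap
arr[3]=26 > 19: no swap
arr[4]=4 <= 19: swap with position 0, array becomes [4, 30, 30, 26, 27, 4, 19]
arr[5]=4 <= 19: swap with position 1, array becomes [4, 4, 30, 26, 27, 30, 19]

Place pivot at position 2: [4, 4, 19, 26, 27, 30, 30]
Pivot position: 2

After partitioning with pivot 19, the array becomes [4, 4, 19, 26, 27, 30, 30]. The pivot is placed at index 2. All elements to the left of the pivot are <= 19, and all elements to the right are > 19.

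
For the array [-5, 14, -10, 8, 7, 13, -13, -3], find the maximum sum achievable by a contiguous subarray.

Using Kadane's algorithm on [-5, 14, -10, 8, 7, 13, -13, -3]:

Scanning through the array:
Position 1 (value 14): max_ending_here = 14, max_so_far = 14
Position 2 (value -10): max_ending_here = 4, max_so_far = 14
Position 3 (value 8): max_ending_here = 12, max_so_far = 14
Position 4 (value 7): max_ending_here = 19, max_so_far = 19
Position 5 (value 13): max_ending_here = 32, max_so_far = 32
Position 6 (value -13): max_ending_here = 19, max_so_far = 32
Position 7 (value -3): max_ending_here = 16, max_so_far = 32

Maximum subarray: [14, -10, 8, 7, 13]
Maximum sum: 32

The maximum subarray is [14, -10, 8, 7, 13] with sum 32. This subarray runs from index 1 to index 5.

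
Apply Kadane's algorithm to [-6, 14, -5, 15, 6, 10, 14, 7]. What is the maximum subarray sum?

Using Kadane's algorithm on [-6, 14, -5, 15, 6, 10, 14, 7]:

Scanning through the array:
Position 1 (value 14): max_ending_here = 14, max_so_far = 14
Position 2 (value -5): max_ending_here = 9, max_so_far = 14
Position 3 (value 15): max_ending_here = 24, max_so_far = 24
Position 4 (value 6): max_ending_here = 30, max_so_far = 30
Position 5 (value 10): max_ending_here = 40, max_so_far = 40
Position 6 (value 14): max_ending_here = 54, max_so_far = 54
Position 7 (value 7): max_ending_here = 61, max_so_far = 61

Maximum subarray: [14, -5, 15, 6, 10, 14, 7]
Maximum sum: 61

The maximum subarray is [14, -5, 15, 6, 10, 14, 7] with sum 61. This subarray runs from index 1 to index 7.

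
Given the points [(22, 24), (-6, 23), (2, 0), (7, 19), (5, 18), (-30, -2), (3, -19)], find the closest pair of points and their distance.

Computing all pairwise distances among 7 points:

d((22, 24), (-6, 23)) = 28.0179
d((22, 24), (2, 0)) = 31.241
d((22, 24), (7, 19)) = 15.8114
d((22, 24), (5, 18)) = 18.0278
d((22, 24), (-30, -2)) = 58.1378
d((22, 24), (3, -19)) = 47.0106
d((-6, 23), (2, 0)) = 24.3516
d((-6, 23), (7, 19)) = 13.6015
d((-6, 23), (5, 18)) = 12.083
d((-6, 23), (-30, -2)) = 34.6554
d((-6, 23), (3, -19)) = 42.9535
d((2, 0), (7, 19)) = 19.6469
d((2, 0), (5, 18)) = 18.2483
d((2, 0), (-30, -2)) = 32.0624
d((2, 0), (3, -19)) = 19.0263
d((7, 19), (5, 18)) = 2.2361 <-- minimum
d((7, 19), (-30, -2)) = 42.5441
d((7, 19), (3, -19)) = 38.2099
d((5, 18), (-30, -2)) = 40.3113
d((5, 18), (3, -19)) = 37.054
d((-30, -2), (3, -19)) = 37.1214

Closest pair: (7, 19) and (5, 18) with distance 2.2361

The closest pair is (7, 19) and (5, 18) with Euclidean distance 2.2361. For 7 points, brute-force pairwise comparison is shown above. For large n, the divide-and-conquer algorithm (sort by x, recurse on halves, check the dividing strip) achieves O(n log n).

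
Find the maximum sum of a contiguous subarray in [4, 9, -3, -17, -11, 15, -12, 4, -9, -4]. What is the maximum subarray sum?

Using Kadane's algorithm on [4, 9, -3, -17, -11, 15, -12, 4, -9, -4]:

Scanning through the array:
Position 1 (value 9): max_ending_here = 13, max_so_far = 13
Position 2 (value -3): max_ending_here = 10, max_so_far = 13
Position 3 (value -17): max_ending_here = -7, max_so_far = 13
Position 4 (value -11): max_ending_here = -11, max_so_far = 13
Position 5 (value 15): max_ending_here = 15, max_so_far = 15
Position 6 (value -12): max_ending_here = 3, max_so_far = 15
Position 7 (value 4): max_ending_here = 7, max_so_far = 15
Position 8 (value -9): max_ending_here = -2, max_so_far = 15
Position 9 (value -4): max_ending_here = -4, max_so_far = 15

Maximum subarray: [15]
Maximum sum: 15

The maximum subarray is [15] with sum 15. This subarray runs from index 5 to index 5.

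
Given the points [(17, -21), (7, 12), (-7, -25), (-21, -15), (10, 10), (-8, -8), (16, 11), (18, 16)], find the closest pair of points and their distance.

Computing all pairwise distances among 8 points:

d((17, -21), (7, 12)) = 34.4819
d((17, -21), (-7, -25)) = 24.3311
d((17, -21), (-21, -15)) = 38.4708
d((17, -21), (10, 10)) = 31.7805
d((17, -21), (-8, -8)) = 28.178
d((17, -21), (16, 11)) = 32.0156
d((17, -21), (18, 16)) = 37.0135
d((7, 12), (-7, -25)) = 39.5601
d((7, 12), (-21, -15)) = 38.8973
d((7, 12), (10, 10)) = 3.6056 <-- minimum
d((7, 12), (-8, -8)) = 25.0
d((7, 12), (16, 11)) = 9.0554
d((7, 12), (18, 16)) = 11.7047
d((-7, -25), (-21, -15)) = 17.2047
d((-7, -25), (10, 10)) = 38.9102
d((-7, -25), (-8, -8)) = 17.0294
d((-7, -25), (16, 11)) = 42.72
d((-7, -25), (18, 16)) = 48.0208
d((-21, -15), (10, 10)) = 39.8246
d((-21, -15), (-8, -8)) = 14.7648
d((-21, -15), (16, 11)) = 45.2217
d((-21, -15), (18, 16)) = 49.8197
d((10, 10), (-8, -8)) = 25.4558
d((10, 10), (16, 11)) = 6.0828
d((10, 10), (18, 16)) = 10.0
d((-8, -8), (16, 11)) = 30.6105
d((-8, -8), (18, 16)) = 35.3836
d((16, 11), (18, 16)) = 5.3852

Closest pair: (7, 12) and (10, 10) with distance 3.6056

The closest pair is (7, 12) and (10, 10) with Euclidean distance 3.6056. For 8 points, brute-force pairwise comparison is shown above. For large n, the divide-and-conquer algorithm (sort by x, recurse on halves, check the dividing strip) achieves O(n log n).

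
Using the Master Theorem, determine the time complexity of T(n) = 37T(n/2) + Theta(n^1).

Master Theorem for T(n) = 37T(n/2) + O(n^1):

a = 37, b = 2, c = 1
log_b(a) = log_2(37) = 5.2095

Case 1: c = 1 < log_2(37) = 5.2095
T(n) = O(n^(log_2 37))

For T(n) = 37T(n/2) + O(n^1): log_2(37) = 5.2095. This is Case 1 of the Master Theorem (c < log_b(a), work dominated by leaves), giving O(n^(log_2 37)).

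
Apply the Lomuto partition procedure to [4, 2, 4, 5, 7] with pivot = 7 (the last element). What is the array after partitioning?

Lomuto partition with pivot = 7:

Initial array: [4, 2, 4, 5, 7]

arr[0]=4 <= 7: swap with position 0, array becomes [4, 2, 4, 5, 7]
arr[1]=2 <= 7: swap with position 1, array becomes [4, 2, 4, 5, 7]
arr[2]=4 <= 7: swap with position 2, array becomes [4, 2, 4, 5, 7]
arr[3]=5 <= 7: swap with position 3, array becomes [4, 2, 4, 5, 7]

Place pivot at position 4: [4, 2, 4, 5, 7]
Pivot position: 4

After partitioning with pivot 7, the array becomes [4, 2, 4, 5, 7]. The pivot is placed at index 4. All elements to the left of the pivot are <= 7, and all elements to the right are > 7.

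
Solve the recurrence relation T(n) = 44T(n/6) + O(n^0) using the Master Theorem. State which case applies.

Master Theorem for T(n) = 44T(n/6) + O(n^0):

a = 44, b = 6, c = 0
log_b(a) = log_6(44) = 2.1120

Case 1: c = 0 < log_6(44) = 2.1120
T(n) = O(n^(log_6 44))

For T(n) = 44T(n/6) + O(n^0): log_6(44) = 2.1120. This is Case 1 of the Master Theorem (c < log_b(a), work dominated by leaves), giving O(n^(log_6 44)).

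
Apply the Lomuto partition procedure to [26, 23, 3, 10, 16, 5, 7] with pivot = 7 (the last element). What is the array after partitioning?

Lomuto partition with pivot = 7:

Initial array: [26, 23, 3, 10, 16, 5, 7]

arr[0]=26 > 7: no swap
arr[1]=23 > 7: no swap
arr[2]=3 <= 7: swap with position 0, array becomes [3, 23, 26, 10, 16, 5, 7]
arr[3]=10 > 7: no swap
arr[4]=16 > 7: no swap
arr[5]=5 <= 7: swap with position 1, array becomes [3, 5, 26, 10, 16, 23, 7]

Place pivot at position 2: [3, 5, 7, 10, 16, 23, 26]
Pivot position: 2

After partitioning with pivot 7, the array becomes [3, 5, 7, 10, 16, 23, 26]. The pivot is placed at index 2. All elements to the left of the pivot are <= 7, and all elements to the right are > 7.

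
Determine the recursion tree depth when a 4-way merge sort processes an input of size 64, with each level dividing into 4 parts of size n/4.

For divide and conquer with division factor 4:

Problem sizes at each level:
Level 0: 64
Level 1: 16
Level 2: 4
Level 3: 1

The root is level 0 and the size-1 base case is level 3 (the tree spans levels 0 through 3, i.e. 4 levels counting the root), so the depth is the number of divisions: log_4(64) = 3

The recursion tree depth is log_4(64) = 3. At each level, the problem size is divided by 4, so it takes 3 divisions to reduce to a base case of size 1. The algorithm makes 4 recursive calls at each level.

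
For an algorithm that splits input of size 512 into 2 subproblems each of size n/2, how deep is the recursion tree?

For divide and conquer with division factor 2:

Problem sizes at each level:
Level 0: 512
Level 1: 256
Level 2: 128
Level 3: 64
Level 4: 32
Level 5: 16
Level 6: 8
Level 7: 4
Level 8: 2
Level 9: 1

The root is level 0 and the size-1 base case is level 9 (the tree spans levels 0 through 9, i.e. 10 levels counting the root), so the depth is the number of divisions: log_2(512) = 9

The recursion tree depth is log_2(512) = 9. At each level, the problem size is divided by 2, so it takes 9 divisions to reduce to a base case of size 1. The algorithm makes 2 recursive calls at each level.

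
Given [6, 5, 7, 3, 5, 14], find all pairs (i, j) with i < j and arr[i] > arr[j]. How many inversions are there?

Finding inversions in [6, 5, 7, 3, 5, 14]:

(0, 1): arr[0]=6 > arr[1]=5
(0, 3): arr[0]=6 > arr[3]=3
(0, 4): arr[0]=6 > arr[4]=5
(1, 3): arr[1]=5 > arr[3]=3
(2, 3): arr[2]=7 > arr[3]=3
(2, 4): arr[2]=7 > arr[4]=5

Total inversions: 6

The array has 6 inversion(s): (0,1), (0,3), (0,4), (1,3), (2,3), (2,4). Each pair (i,j) satisfies i < j and arr[i] > arr[j].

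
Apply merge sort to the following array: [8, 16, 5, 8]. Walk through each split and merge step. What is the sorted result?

Merge sort trace:

Split: [8, 16, 5, 8] -> [8, 16] and [5, 8]
  Split: [8, 16] -> [8] and [16]
  Merge: [8] + [16] -> [8, 16]
  Split: [5, 8] -> [5] and [8]
  Merge: [5] + [8] -> [5, 8]
Merge: [8, 16] + [5, 8] -> [5, 8, 8, 16]

Final sorted array: [5, 8, 8, 16]

The merge sort proceeds by recursively splitting the array and merging sorted halves.
After all merges, the sorted array is [5, 8, 8, 16].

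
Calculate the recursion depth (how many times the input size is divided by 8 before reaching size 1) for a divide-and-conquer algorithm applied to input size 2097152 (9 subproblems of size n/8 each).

For divide and conquer with division factor 8:

Problem sizes at each level:
Level 0: 2097152
Level 1: 262144
Level 2: 32768
Level 3: 4096
Level 4: 512
Level 5: 64
Level 6: 8
Level 7: 1

The root is level 0 and the size-1 base case is level 7 (the tree spans levels 0 through 7, i.e. 8 levels counting the root), so the depth is the number of divisions: log_8(2097152) = 7

The recursion tree depth is log_8(2097152) = 7. At each level, the problem size is divided by 8, so it takes 7 divisions to reduce to a base case of size 1. The algorithm makes 9 recursive calls at each level.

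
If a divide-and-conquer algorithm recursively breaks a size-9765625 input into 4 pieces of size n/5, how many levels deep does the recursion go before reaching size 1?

For divide and conquer with division factor 5:

Problem sizes at each level:
Level 0: 9765625
Level 1: 1953125
Level 2: 390625
Level 3: 78125
Level 4: 15625
Level 5: 3125
Level 6: 625
Level 7: 125
Level 8: 25
Level 9: 5
Level 10: 1

The root is level 0 and the size-1 base case is level 10 (the tree spans levels 0 through 10, i.e. 11 levels counting the root), so the depth is the number of divisions: log_5(9765625) = 10

The recursion tree depth is log_5(9765625) = 10. At each level, the problem size is divided by 5, so it takes 10 divisions to reduce to a base case of size 1. The algorithm makes 4 recursive calls at each level.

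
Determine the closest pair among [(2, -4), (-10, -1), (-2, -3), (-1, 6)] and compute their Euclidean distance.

Computing all pairwise distances among 4 points:

d((2, -4), (-10, -1)) = 12.3693
d((2, -4), (-2, -3)) = 4.1231 <-- minimum
d((2, -4), (-1, 6)) = 10.4403
d((-10, -1), (-2, -3)) = 8.2462
d((-10, -1), (-1, 6)) = 11.4018
d((-2, -3), (-1, 6)) = 9.0554

Closest pair: (2, -4) and (-2, -3) with distance 4.1231

The closest pair is (2, -4) and (-2, -3) with Euclidean distance 4.1231. For 4 points, brute-force pairwise comparison is shown above. For large n, the divide-and-conquer algorithm (sort by x, recurse on halves, check the dividing strip) achieves O(n log n).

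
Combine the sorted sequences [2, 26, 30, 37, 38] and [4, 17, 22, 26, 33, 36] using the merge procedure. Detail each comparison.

Merging process:

Compare 2 vs 4: take 2 from left. Merged: [2]
Compare 26 vs 4: take 4 from right. Merged: [2, 4]
Compare 26 vs 17: take 17 from right. Merged: [2, 4, 17]
Compare 26 vs 22: take 22 from right. Merged: [2, 4, 17, 22]
Compare 26 vs 26: take 26 from left. Merged: [2, 4, 17, 22, 26]
Compare 30 vs 26: take 26 from right. Merged: [2, 4, 17, 22, 26, 26]
Compare 30 vs 33: take 30 from left. Merged: [2, 4, 17, 22, 26, 26, 30]
Compare 37 vs 33: take 33 from right. Merged: [2, 4, 17, 22, 26, 26, 30, 33]
Compare 37 vs 36: take 36 from right. Merged: [2, 4, 17, 22, 26, 26, 30, 33, 36]
Append remaining from left: [37, 38]. Merged: [2, 4, 17, 22, 26, 26, 30, 33, 36, 37, 38]

Final merged array: [2, 4, 17, 22, 26, 26, 30, 33, 36, 37, 38]
Total comparisons: 9

The merged array is [2, 4, 17, 22, 26, 26, 30, 33, 36, 37, 38], requiring 9 comparisons. The merge step runs in O(n) time where n is the total number of elements.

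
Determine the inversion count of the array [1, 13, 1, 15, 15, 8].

Finding inversions in [1, 13, 1, 15, 15, 8]:

(1, 2): arr[1]=13 > arr[2]=1
(1, 5): arr[1]=13 > arr[5]=8
(3, 5): arr[3]=15 > arr[5]=8
(4, 5): arr[4]=15 > arr[5]=8

Total inversions: 4

The array has 4 inversion(s): (1,2), (1,5), (3,5), (4,5). Each pair (i,j) satisfies i < j and arr[i] > arr[j].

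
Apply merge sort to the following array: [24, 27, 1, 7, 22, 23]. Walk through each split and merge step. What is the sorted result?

Merge sort trace:

Split: [24, 27, 1, 7, 22, 23] -> [24, 27, 1] and [7, 22, 23]
  Split: [24, 27, 1] -> [24] and [27, 1]
    Split: [27, 1] -> [27] and [1]
    Merge: [27] + [1] -> [1, 27]
  Merge: [24] + [1, 27] -> [1, 24, 27]
  Split: [7, 22, 23] -> [7] and [22, 23]
    Split: [22, 23] -> [22] and [23]
    Merge: [22] + [23] -> [22, 23]
  Merge: [7] + [22, 23] -> [7, 22, 23]
Merge: [1, 24, 27] + [7, 22, 23] -> [1, 7, 22, 23, 24, 27]

Final sorted array: [1, 7, 22, 23, 24, 27]

The merge sort proceeds by recursively splitting the array and merging sorted halves.
After all merges, the sorted array is [1, 7, 22, 23, 24, 27].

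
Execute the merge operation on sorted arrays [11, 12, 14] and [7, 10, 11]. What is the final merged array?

Merging process:

Compare 11 vs 7: take 7 from right. Merged: [7]
Compare 11 vs 10: take 10 from right. Merged: [7, 10]
Compare 11 vs 11: take 11 from left. Merged: [7, 10, 11]
Compare 12 vs 11: take 11 from right. Merged: [7, 10, 11, 11]
Append remaining from left: [12, 14]. Merged: [7, 10, 11, 11, 12, 14]

Final merged array: [7, 10, 11, 11, 12, 14]
Total comparisons: 4

The merged array is [7, 10, 11, 11, 12, 14], requiring 4 comparisons. The merge step runs in O(n) time where n is the total number of elements.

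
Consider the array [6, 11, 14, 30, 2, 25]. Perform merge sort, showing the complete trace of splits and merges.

Merge sort trace:

Split: [6, 11, 14, 30, 2, 25] -> [6, 11, 14] and [30, 2, 25]
  Split: [6, 11, 14] -> [6] and [11, 14]
    Split: [11, 14] -> [11] and [14]
    Merge: [11] + [14] -> [11, 14]
  Merge: [6] + [11, 14] -> [6, 11, 14]
  Split: [30, 2, 25] -> [30] and [2, 25]
    Split: [2, 25] -> [2] and [25]
    Merge: [2] + [25] -> [2, 25]
  Merge: [30] + [2, 25] -> [2, 25, 30]
Merge: [6, 11, 14] + [2, 25, 30] -> [2, 6, 11, 14, 25, 30]

Final sorted array: [2, 6, 11, 14, 25, 30]

The merge sort proceeds by recursively splitting the array and merging sorted halves.
After all merges, the sorted array is [2, 6, 11, 14, 25, 30].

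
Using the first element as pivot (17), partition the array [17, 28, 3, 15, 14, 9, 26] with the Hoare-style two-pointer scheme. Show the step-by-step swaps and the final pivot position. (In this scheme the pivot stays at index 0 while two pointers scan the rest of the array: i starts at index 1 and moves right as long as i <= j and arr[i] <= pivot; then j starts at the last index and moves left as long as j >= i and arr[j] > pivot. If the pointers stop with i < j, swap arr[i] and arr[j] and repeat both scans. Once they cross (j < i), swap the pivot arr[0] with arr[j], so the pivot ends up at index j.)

Hoare-style two-pointer partition with pivot = 17:

Initial array: [17, 28, 3, 15, 14, 9, 26]

Pointers start at i = 1, j = 6.
i stops at index 1 (arr[1]=28 > 17), j stops at index 5 (arr[5]=9 <= 17): swap arr[1] and arr[5], array becomes [17, 9, 3, 15, 14, 28, 26]
i ends at 5, j ends at 4: the pointers have crossed (j < i), so scanning stops.

Swap pivot arr[0] with arr[4] to place pivot at position 4: [14, 9, 3, 15, 17, 28, 26]
Pivot position: 4

After partitioning with pivot 17, the array becomes [14, 9, 3, 15, 17, 28, 26]. The pivot is placed at index 4. All elements to the left of the pivot are <= 17, and all elements to the right are > 17.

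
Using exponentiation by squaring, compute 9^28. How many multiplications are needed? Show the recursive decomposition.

Computing 9^28 by squaring (build up from 9^1; each line after the first costs one multiplication):

9^1 = 9
9^2 = (9^1)^2 = 9^2 = 81
9^3 = 9 * 9^2 = 9 * 81 = 729
9^6 = (9^3)^2 = 729^2 = 531441
9^7 = 9 * 9^6 = 9 * 531441 = 4782969
9^14 = (9^7)^2 = 4782969^2 = 22876792454961
9^28 = (9^14)^2 = 22876792454961^2 = 523347633027360537213511521

Result: 523347633027360537213511521
Multiplications needed: 6 (6 lines after 9^1)

9^28 = 523347633027360537213511521. Using exponentiation by squaring, this requires 6 multiplications. The key idea: if the exponent is even, square the half-power; if odd, multiply by the base once.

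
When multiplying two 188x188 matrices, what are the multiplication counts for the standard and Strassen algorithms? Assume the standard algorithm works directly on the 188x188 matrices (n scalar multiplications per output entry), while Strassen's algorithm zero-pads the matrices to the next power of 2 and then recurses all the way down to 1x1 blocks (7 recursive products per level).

Matrix multiplication for 188x188 matrices:

Strassen's algorithm requires power-of-2 dimensions. Pad 188x188 to 256x256 (next power of 2).

Standard algorithm: 188^3 = 6644672 multiplications
Strassen's algorithm: 7^(log2(256)) = 7^8 = 5764801 multiplications
Savings: 6644672 - 5764801 = 879871 multiplications

Standard: 6644672 multiplications (188^3). Strassen: 5764801 multiplications (7^8, after padding to 256x256). Strassen reduces 8 recursive multiplications to 7 at each level.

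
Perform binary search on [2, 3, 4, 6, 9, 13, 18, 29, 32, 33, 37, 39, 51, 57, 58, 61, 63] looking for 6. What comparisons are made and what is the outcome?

Binary search for 6 in [2, 3, 4, 6, 9, 13, 18, 29, 32, 33, 37, 39, 51, 57, 58, 61, 63]:

lo=0, hi=16, mid=8, arr[mid]=32 -> 32 > 6, search left half
lo=0, hi=7, mid=3, arr[mid]=6 -> Found target at index 3!

Binary search finds 6 at index 3 after 2 comparisons. The search repeatedly halves the search space by comparing with the middle element.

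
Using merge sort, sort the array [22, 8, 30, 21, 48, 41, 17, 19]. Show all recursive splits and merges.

Merge sort trace:

Split: [22, 8, 30, 21, 48, 41, 17, 19] -> [22, 8, 30, 21] and [48, 41, 17, 19]
  Split: [22, 8, 30, 21] -> [22, 8] and [30, 21]
    Split: [22, 8] -> [22] and [8]
    Merge: [22] + [8] -> [8, 22]
    Split: [30, 21] -> [30] and [21]
    Merge: [30] + [21] -> [21, 30]
  Merge: [8, 22] + [21, 30] -> [8, 21, 22, 30]
  Split: [48, 41, 17, 19] -> [48, 41] and [17, 19]
    Split: [48, 41] -> [48] and [41]
    Merge: [48] + [41] -> [41, 48]
    Split: [17, 19] -> [17] and [19]
    Merge: [17] + [19] -> [17, 19]
  Merge: [41, 48] + [17, 19] -> [17, 19, 41, 48]
Merge: [8, 21, 22, 30] + [17, 19, 41, 48] -> [8, 17, 19, 21, 22, 30, 41, 48]

Final sorted array: [8, 17, 19, 21, 22, 30, 41, 48]

The merge sort proceeds by recursively splitting the array and merging sorted halves.
After all merges, the sorted array is [8, 17, 19, 21, 22, 30, 41, 48].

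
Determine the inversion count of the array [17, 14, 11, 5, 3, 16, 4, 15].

Finding inversions in [17, 14, 11, 5, 3, 16, 4, 15]:

(0, 1): arr[0]=17 > arr[1]=14
(0, 2): arr[0]=17 > arr[2]=11
(0, 3): arr[0]=17 > arr[3]=5
(0, 4): arr[0]=17 > arr[4]=3
(0, 5): arr[0]=17 > arr[5]=16
(0, 6): arr[0]=17 > arr[6]=4
(0, 7): arr[0]=17 > arr[7]=15
(1, 2): arr[1]=14 > arr[2]=11
(1, 3): arr[1]=14 > arr[3]=5
(1, 4): arr[1]=14 > arr[4]=3
(1, 6): arr[1]=14 > arr[6]=4
(2, 3): arr[2]=11 > arr[3]=5
(2, 4): arr[2]=11 > arr[4]=3
(2, 6): arr[2]=11 > arr[6]=4
(3, 4): arr[3]=5 > arr[4]=3
(3, 6): arr[3]=5 > arr[6]=4
(5, 6): arr[5]=16 > arr[6]=4
(5, 7): arr[5]=16 > arr[7]=15

Total inversions: 18

The array has 18 inversion(s): (0,1), (0,2), (0,3), (0,4), (0,5), (0,6), (0,7), (1,2), (1,3), (1,4), (1,6), (2,3), (2,4), (2,6), (3,4), (3,6), (5,6), (5,7). Each pair (i,j) satisfies i < j and arr[i] > arr[j].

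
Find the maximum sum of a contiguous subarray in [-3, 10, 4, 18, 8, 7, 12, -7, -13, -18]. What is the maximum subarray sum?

Using Kadane's algorithm on [-3, 10, 4, 18, 8, 7, 12, -7, -13, -18]:

Scanning through the array:
Position 1 (value 10): max_ending_here = 10, max_so_far = 10
Position 2 (value 4): max_ending_here = 14, max_so_far = 14
Position 3 (value 18): max_ending_here = 32, max_so_far = 32
Position 4 (value 8): max_ending_here = 40, max_so_far = 40
Position 5 (value 7): max_ending_here = 47, max_so_far = 47
Position 6 (value 12): max_ending_here = 59, max_so_far = 59
Position 7 (value -7): max_ending_here = 52, max_so_far = 59
Position 8 (value -13): max_ending_here = 39, max_so_far = 59
Position 9 (value -18): max_ending_here = 21, max_so_far = 59

Maximum subarray: [10, 4, 18, 8, 7, 12]
Maximum sum: 59

The maximum subarray is [10, 4, 18, 8, 7, 12] with sum 59. This subarray runs from index 1 to index 6.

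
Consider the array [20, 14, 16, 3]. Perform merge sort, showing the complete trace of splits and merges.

Merge sort trace:

Split: [20, 14, 16, 3] -> [20, 14] and [16, 3]
  Split: [20, 14] -> [20] and [14]
  Merge: [20] + [14] -> [14, 20]
  Split: [16, 3] -> [16] and [3]
  Merge: [16] + [3] -> [3, 16]
Merge: [14, 20] + [3, 16] -> [3, 14, 16, 20]

Final sorted array: [3, 14, 16, 20]

The merge sort proceeds by recursively splitting the array and merging sorted halves.
After all merges, the sorted array is [3, 14, 16, 20].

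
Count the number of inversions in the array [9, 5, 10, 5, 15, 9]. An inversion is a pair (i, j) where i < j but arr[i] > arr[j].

Finding inversions in [9, 5, 10, 5, 15, 9]:

(0, 1): arr[0]=9 > arr[1]=5
(0, 3): arr[0]=9 > arr[3]=5
(2, 3): arr[2]=10 > arr[3]=5
(2, 5): arr[2]=10 > arr[5]=9
(4, 5): arr[4]=15 > arr[5]=9

Total inversions: 5

The array has 5 inversion(s): (0,1), (0,3), (2,3), (2,5), (4,5). Each pair (i,j) satisfies i < j and arr[i] > arr[j].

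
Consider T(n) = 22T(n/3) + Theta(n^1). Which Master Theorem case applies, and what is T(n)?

Master Theorem for T(n) = 22T(n/3) + O(n^1):

a = 22, b = 3, c = 1
log_b(a) = log_3(22) = 2.8136

Case 1: c = 1 < log_3(22) = 2.8136
T(n) = O(n^(log_3 22))

For T(n) = 22T(n/3) + O(n^1): log_3(22) = 2.8136. This is Case 1 of the Master Theorem (c < log_b(a), work dominated by leaves), giving O(n^(log_3 22)).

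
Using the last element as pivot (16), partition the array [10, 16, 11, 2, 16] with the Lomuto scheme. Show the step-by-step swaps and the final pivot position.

Lomuto partition with pivot = 16:

Initial array: [10, 16, 11, 2, 16]

arr[0]=10 <= 16: swap with position 0, array becomes [10, 16, 11, 2, 16]
arr[1]=16 <= 16: swap with position 1, array becomes [10, 16, 11, 2, 16]
arr[2]=11 <= 16: swap with position 2, array becomes [10, 16, 11, 2, 16]
arr[3]=2 <= 16: swap with position 3, array becomes [10, 16, 11, 2, 16]

Place pivot at position 4: [10, 16, 11, 2, 16]
Pivot position: 4

After partitioning with pivot 16, the array becomes [10, 16, 11, 2, 16]. The pivot is placed at index 4. All elements to the left of the pivot are <= 16, and all elements to the right are > 16.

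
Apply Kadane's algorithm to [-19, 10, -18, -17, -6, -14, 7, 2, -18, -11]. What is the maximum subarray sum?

Using Kadane's algorithm on [-19, 10, -18, -17, -6, -14, 7, 2, -18, -11]:

Scanning through the array:
Position 1 (value 10): max_ending_here = 10, max_so_far = 10
Position 2 (value -18): max_ending_here = -8, max_so_far = 10
Position 3 (value -17): max_ending_here = -17, max_so_far = 10
Position 4 (value -6): max_ending_here = -6, max_so_far = 10
Position 5 (value -14): max_ending_here = -14, max_so_far = 10
Position 6 (value 7): max_ending_here = 7, max_so_far = 10
Position 7 (value 2): max_ending_here = 9, max_so_far = 10
Position 8 (value -18): max_ending_here = -9, max_so_far = 10
Position 9 (value -11): max_ending_here = -11, max_so_far = 10

Maximum subarray: [10]
Maximum sum: 10

The maximum subarray is [10] with sum 10. This subarray runs from index 1 to index 1.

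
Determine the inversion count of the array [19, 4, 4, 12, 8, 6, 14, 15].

Finding inversions in [19, 4, 4, 12, 8, 6, 14, 15]:

(0, 1): arr[0]=19 > arr[1]=4
(0, 2): arr[0]=19 > arr[2]=4
(0, 3): arr[0]=19 > arr[3]=12
(0, 4): arr[0]=19 > arr[4]=8
(0, 5): arr[0]=19 > arr[5]=6
(0, 6): arr[0]=19 > arr[6]=14
(0, 7): arr[0]=19 > arr[7]=15
(3, 4): arr[3]=12 > arr[4]=8
(3, 5): arr[3]=12 > arr[5]=6
(4, 5): arr[4]=8 > arr[5]=6

Total inversions: 10

The array has 10 inversion(s): (0,1), (0,2), (0,3), (0,4), (0,5), (0,6), (0,7), (3,4), (3,5), (4,5). Each pair (i,j) satisfies i < j and arr[i] > arr[j].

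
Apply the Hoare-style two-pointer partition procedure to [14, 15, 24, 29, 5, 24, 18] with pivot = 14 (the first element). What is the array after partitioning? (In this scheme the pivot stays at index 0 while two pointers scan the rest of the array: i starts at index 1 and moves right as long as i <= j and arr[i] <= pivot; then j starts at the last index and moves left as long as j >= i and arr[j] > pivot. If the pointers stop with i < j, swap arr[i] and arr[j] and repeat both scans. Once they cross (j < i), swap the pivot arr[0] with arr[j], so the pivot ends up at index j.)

Hoare-style two-pointer partition with pivot = 14:

Initial array: [14, 15, 24, 29, 5, 24, 18]

Pointers start at i = 1, j = 6.
i stops at index 1 (arr[1]=15 > 14), j stops at index 4 (arr[4]=5 <= 14): swap arr[1] and arr[4], array becomes [14, 5, 24, 29, 15, 24, 18]
i ends at 2, j ends at 1: the pointers have crossed (j < i), so scanning stops.

Swap pivot arr[0] with arr[1] to place pivot at position 1: [5, 14, 24, 29, 15, 24, 18]
Pivot position: 1

After partitioning with pivot 14, the array becomes [5, 14, 24, 29, 15, 24, 18]. The pivot is placed at index 1. All elements to the left of the pivot are <= 14, and all elements to the right are > 14.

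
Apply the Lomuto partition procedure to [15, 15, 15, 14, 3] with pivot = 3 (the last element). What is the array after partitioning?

Lomuto partition with pivot = 3:

Initial array: [15, 15, 15, 14, 3]

arr[0]=15 > 3: no swap
arr[1]=15 > 3: no swap
arr[2]=15 > 3: no swap
arr[3]=14 > 3: no swap

Place pivot at position 0: [3, 15, 15, 14, 15]
Pivot position: 0

After partitioning with pivot 3, the array becomes [3, 15, 15, 14, 15]. The pivot is placed at index 0. All elements to the left of the pivot are <= 3, and all elements to the right are > 3.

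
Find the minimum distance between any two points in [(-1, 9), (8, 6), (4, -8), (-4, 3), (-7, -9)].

Computing all pairwise distances among 5 points:

d((-1, 9), (8, 6)) = 9.4868
d((-1, 9), (4, -8)) = 17.72
d((-1, 9), (-4, 3)) = 6.7082 <-- minimum
d((-1, 9), (-7, -9)) = 18.9737
d((8, 6), (4, -8)) = 14.5602
d((8, 6), (-4, 3)) = 12.3693
d((8, 6), (-7, -9)) = 21.2132
d((4, -8), (-4, 3)) = 13.6015
d((4, -8), (-7, -9)) = 11.0454
d((-4, 3), (-7, -9)) = 12.3693

Closest pair: (-1, 9) and (-4, 3) with distance 6.7082

The closest pair is (-1, 9) and (-4, 3) with Euclidean distance 6.7082. For 5 points, brute-force pairwise comparison is shown above. For large n, the divide-and-conquer algorithm (sort by x, recurse on halves, check the dividing strip) achieves O(n log n).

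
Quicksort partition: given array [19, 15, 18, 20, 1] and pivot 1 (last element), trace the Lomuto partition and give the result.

Lomuto partition with pivot = 1:

Initial array: [19, 15, 18, 20, 1]

arr[0]=19 > 1: no swap
arr[1]=15 > 1: no swap
arr[2]=18 > 1: no swap
arr[3]=20 > 1: no swap

Place pivot at position 0: [1, 15, 18, 20, 19]
Pivot position: 0

After partitioning with pivot 1, the array becomes [1, 15, 18, 20, 19]. The pivot is placed at index 0. All elements to the left of the pivot are <= 1, and all elements to the right are > 1.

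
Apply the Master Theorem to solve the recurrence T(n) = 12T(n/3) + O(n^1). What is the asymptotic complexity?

Master Theorem for T(n) = 12T(n/3) + O(n^1):

a = 12, b = 3, c = 1
log_b(a) = log_3(12) = 2.2619

Case 1: c = 1 < log_3(12) = 2.2619
T(n) = O(n^(log_3 12))

For T(n) = 12T(n/3) + O(n^1): log_3(12) = 2.2619. This is Case 1 of the Master Theorem (c < log_b(a), work dominated by leaves), giving O(n^(log_3 12)).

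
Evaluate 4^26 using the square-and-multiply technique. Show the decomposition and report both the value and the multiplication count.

Computing 4^26 by squaring (build up from 4^1; each line after the first costs one multiplication):

4^1 = 4
4^2 = (4^1)^2 = 4^2 = 16
4^3 = 4 * 4^2 = 4 * 16 = 64
4^6 = (4^3)^2 = 64^2 = 4096
4^12 = (4^6)^2 = 4096^2 = 16777216
4^13 = 4 * 4^12 = 4 * 16777216 = 67108864
4^26 = (4^13)^2 = 67108864^2 = 4503599627370496

Result: 4503599627370496
Multiplications needed: 6 (6 lines after 4^1)

4^26 = 4503599627370496. Using exponentiation by squaring, this requires 6 multiplications. The key idea: if the exponent is even, square the half-power; if odd, multiply by the base once.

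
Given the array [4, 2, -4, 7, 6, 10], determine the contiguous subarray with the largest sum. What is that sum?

Using Kadane's algorithm on [4, 2, -4, 7, 6, 10]:

Scanning through the array:
Position 1 (value 2): max_ending_here = 6, max_so_far = 6
Position 2 (value -4): max_ending_here = 2, max_so_far = 6
Position 3 (value 7): max_ending_here = 9, max_so_far = 9
Position 4 (value 6): max_ending_here = 15, max_so_far = 15
Position 5 (value 10): max_ending_here = 25, max_so_far = 25

Maximum subarray: [4, 2, -4, 7, 6, 10]
Maximum sum: 25

The maximum subarray is [4, 2, -4, 7, 6, 10] with sum 25. This subarray runs from index 0 to index 5.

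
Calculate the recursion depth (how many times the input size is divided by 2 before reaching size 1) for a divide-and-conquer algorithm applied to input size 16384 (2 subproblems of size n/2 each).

For divide and conquer with division factor 2:

Problem sizes at each level:
Level 0: 16384
Level 1: 8192
Level 2: 4096
Level 3: 2048
Level 4: 1024
Level 5: 512
Level 6: 256
Level 7: 128
Level 8: 64
Level 9: 32
Level 10: 16
Level 11: 8
Level 12: 4
Level 13: 2
Level 14: 1

The root is level 0 and the size-1 base case is level 14 (the tree spans levels 0 through 14, i.e. 15 levels counting the root), so the depth is the number of divisions: log_2(16384) = 14

The recursion tree depth is log_2(16384) = 14. At each level, the problem size is divided by 2, so it takes 14 divisions to reduce to a base case of size 1. The algorithm makes 2 recursive calls at each level.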